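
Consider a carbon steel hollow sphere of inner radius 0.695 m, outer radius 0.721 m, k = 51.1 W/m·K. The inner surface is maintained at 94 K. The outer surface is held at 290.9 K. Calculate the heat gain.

Q = 2.44×10^6 W

Q = 4πk·ΔT/(1/r₁ − 1/r₂) = 4π × 51.1 × 196.9 / (1/0.695 − 1/0.721) = 2.44×10^6 W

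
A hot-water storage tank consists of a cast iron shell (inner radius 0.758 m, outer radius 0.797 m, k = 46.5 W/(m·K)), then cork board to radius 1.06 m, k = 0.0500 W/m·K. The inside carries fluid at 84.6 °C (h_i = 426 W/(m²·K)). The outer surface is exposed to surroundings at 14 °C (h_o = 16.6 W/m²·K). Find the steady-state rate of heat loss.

Resistance network (inner→outer):
  R_conv,in = 1/(4πr²h) = 1/(4π·0.758²·426) = 3.251×10^-4 K/W
  R_cast iron = (1/0.758 − 1/0.797)/(4πk) = 0.06456/(4π·46.5) = 1.105×10^-4 K/W
  R_cork board = (1/0.797 − 1/1.06)/(4πk) = 0.3113/(4π·0.0500) = 0.4955 K/W
  R_conv,out = 1/(4πr²h) = 1/(4π·1.06²·16.6) = 0.004266 K/W
ΣR = 3.251×10^-4 + 1.105×10^-4 + 0.4955 + 0.004266 = 0.5002 K/W
Q = ΔT/ΣR = (84.6 °C − 14 °C)/0.5002 = 141 W

Q = 141 W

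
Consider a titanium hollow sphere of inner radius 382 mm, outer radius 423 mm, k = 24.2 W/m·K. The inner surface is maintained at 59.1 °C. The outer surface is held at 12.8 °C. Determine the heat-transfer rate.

Q = 55500 W

Q = 4πk·ΔT/(1/r₁ − 1/r₂) = 4π × 24.2 × 46.3 / (1/0.382 − 1/0.423) = 55500 W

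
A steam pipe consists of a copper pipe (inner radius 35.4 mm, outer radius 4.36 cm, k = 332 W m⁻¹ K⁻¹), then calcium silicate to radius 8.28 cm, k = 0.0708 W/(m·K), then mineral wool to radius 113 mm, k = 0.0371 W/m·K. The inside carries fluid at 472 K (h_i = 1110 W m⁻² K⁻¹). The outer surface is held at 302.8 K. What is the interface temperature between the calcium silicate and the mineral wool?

T = 384 K

Series thermal resistances, inner to outer:
  R'_conv,in = 1/(2πr h) = 1/(2π·0.0354·1110) = 0.004050 m·K/W
  R'_copper = ln(0.0436/0.0354)/(2πk) = 0.2083/(2π·332) = 9.988×10^-5 m·K/W
  R'_calcium silicate = ln(0.0828/0.0436)/(2πk) = 0.6414/(2π·0.0708) = 1.442 m·K/W
  R'_mineral wool = ln(0.113/0.0828)/(2πk) = 0.3110/(2π·0.0371) = 1.334 m·K/W
ΣR = 0.004050 + 9.988×10^-5 + 1.442 + 1.334 = 2.780 m·K/W
Q' = ΔT/ΣR = (472 K − 302.8 K)/2.780 = 60.86 W/m
From the inner boundary to the calcium silicate/mineral wool interface, ΣR_partial = 1.446 m·K/W.
T_interface = T_in − Q'·ΣR_partial = 472 K − (60.86)(1.446) = 384 K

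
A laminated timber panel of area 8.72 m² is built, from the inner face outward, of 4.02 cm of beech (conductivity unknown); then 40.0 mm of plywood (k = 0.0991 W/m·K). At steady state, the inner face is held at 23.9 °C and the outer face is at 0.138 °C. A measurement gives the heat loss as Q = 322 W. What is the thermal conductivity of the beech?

k = 0.168 W/m·K

ΣR = ΔT/Q = |23.9 − 0.138|/322 = 0.07380 K/W
Known resistances:
  R_plywood = L/(kA) = 0.0400/(0.0991·8.72) = 0.04629 K/W
R_beech = ΣR − ΣR_known = 0.07380 − 0.04629 = 0.02751 K/W
L/(kA) = 0.02751 ⇒ k = 0.0402/(0.02751·8.72) = 0.168 W/m·K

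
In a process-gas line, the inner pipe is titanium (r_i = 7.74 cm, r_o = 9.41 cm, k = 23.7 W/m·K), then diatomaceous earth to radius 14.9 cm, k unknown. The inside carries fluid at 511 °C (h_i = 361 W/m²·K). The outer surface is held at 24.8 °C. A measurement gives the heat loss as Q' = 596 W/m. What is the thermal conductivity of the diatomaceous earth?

k = 0.0904 W/m·K

ΣR = ΔT/Q' = |511 − 24.8|/596 = 0.8158 m·K/W
Known resistances:
  R'_conv,in = 1/(2πr h) = 1/(2π·0.0774·361) = 0.005696 m·K/W
  R'_titanium = ln(0.0941/0.0774)/(2πk) = 0.1954/(2π·23.7) = 0.001312 m·K/W
R_diatomaceous earth = ΣR − ΣR_known = 0.8158 − 0.007008 = 0.8088 m·K/W
ln(r₂/r₁)/(2πk) = 0.8088 ⇒ k = 0.4596/(2π·0.8088) = 0.0904 W/m·K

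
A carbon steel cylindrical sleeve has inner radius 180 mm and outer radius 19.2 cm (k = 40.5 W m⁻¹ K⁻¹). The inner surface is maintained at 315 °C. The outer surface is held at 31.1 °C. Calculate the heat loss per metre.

Q' = 1120 kW/m

Q' = 2πk·ΔT/ln(r₂/r₁) = 2π × 40.5 × 283.9 / ln(0.192/0.180) = 1.12×10^6 W/m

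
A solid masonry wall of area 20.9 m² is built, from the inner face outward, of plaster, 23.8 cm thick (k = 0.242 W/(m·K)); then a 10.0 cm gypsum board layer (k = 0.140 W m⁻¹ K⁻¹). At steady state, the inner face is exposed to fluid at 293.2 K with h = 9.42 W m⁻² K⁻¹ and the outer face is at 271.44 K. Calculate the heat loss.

Q = 252 W

Series thermal resistances, inner to outer:
  R_conv,in = 1/(hA) = 1/(9.42·20.9) = 0.005079 K/W
  R_plaster = L/(kA) = 0.238/(0.242·20.9) = 0.04706 K/W
  R_gypsum board = L/(kA) = 0.100/(0.140·20.9) = 0.03418 K/W
ΣR = 0.005079 + 0.04706 + 0.03418 = 0.08632 K/W
Q = ΔT/ΣR = (293.2 K − 271.44 K)/0.08632 = 252 W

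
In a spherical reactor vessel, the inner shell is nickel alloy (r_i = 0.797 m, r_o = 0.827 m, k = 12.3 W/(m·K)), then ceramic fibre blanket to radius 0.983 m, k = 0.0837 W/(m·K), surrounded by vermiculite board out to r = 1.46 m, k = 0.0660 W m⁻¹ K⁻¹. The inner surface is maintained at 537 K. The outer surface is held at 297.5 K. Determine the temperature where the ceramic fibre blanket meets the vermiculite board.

T = 462 K

Series thermal resistances, inner to outer:
  R_nickel alloy = (1/0.797 − 1/0.827)/(4πk) = 0.04552/(4π·12.3) = 2.945×10^-4 K/W
  R_ceramic fibre blanket = (1/0.827 − 1/0.983)/(4πk) = 0.1919/(4π·0.0837) = 0.1824 K/W
  R_vermiculite board = (1/0.983 − 1/1.46)/(4πk) = 0.3324/(4π·0.0660) = 0.4007 K/W
ΣR = 2.945×10^-4 + 0.1824 + 0.4007 = 0.5834 K/W
Q = ΔT/ΣR = (537 K − 297.5 K)/0.5834 = 410.5 W
From the inner boundary to the ceramic fibre blanket/vermiculite board interface, ΣR_partial = 0.1827 K/W.
T_interface = T_in − Q·ΣR_partial = 537 K − (410.5)(0.1827) = 462 K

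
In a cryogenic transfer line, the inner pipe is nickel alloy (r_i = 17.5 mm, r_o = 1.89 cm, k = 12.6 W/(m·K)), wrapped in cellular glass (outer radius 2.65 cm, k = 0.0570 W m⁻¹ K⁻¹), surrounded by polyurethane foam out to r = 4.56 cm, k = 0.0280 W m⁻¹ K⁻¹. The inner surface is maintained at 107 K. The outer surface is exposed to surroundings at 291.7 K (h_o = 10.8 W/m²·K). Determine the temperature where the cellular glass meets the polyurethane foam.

T = 147 K

Treat each layer as a resistance in series:
  R'_nickel alloy = ln(0.0189/0.0175)/(2πk) = 0.07696/(2π·12.6) = 9.721×10^-4 m·K/W
  R'_cellular glass = ln(0.0265/0.0189)/(2πk) = 0.3380/(2π·0.0570) = 0.9437 m·K/W
  R'_polyurethane foam = ln(0.0456/0.0265)/(2πk) = 0.5428/(2π·0.0280) = 3.085 m·K/W
  R'_conv,out = 1/(2πr h) = 1/(2π·0.0456·10.8) = 0.3232 m·K/W
ΣR = 9.721×10^-4 + 0.9437 + 3.085 + 0.3232 = 4.353 m·K/W
Q' = ΔT/ΣR = (107 K − 291.7 K)/4.353 = -42.43 W/m
From the inner boundary to the cellular glass/polyurethane foam interface, ΣR_partial = 0.9447 m·K/W.
T_interface = T_in − Q'·ΣR_partial = 107 K − (-42.43)(0.9447) = 147 K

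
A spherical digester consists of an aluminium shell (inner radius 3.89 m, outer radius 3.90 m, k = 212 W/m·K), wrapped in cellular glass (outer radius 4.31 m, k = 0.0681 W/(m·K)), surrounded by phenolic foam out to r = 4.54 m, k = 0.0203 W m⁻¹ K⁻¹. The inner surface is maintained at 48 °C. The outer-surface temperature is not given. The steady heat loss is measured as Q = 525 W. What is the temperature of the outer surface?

Series resistances:
  R_aluminium = (1/3.89 − 1/3.90)/(4πk) = 6.592×10^-4/(4π·212) = 2.474×10^-7 K/W
  R_cellular glass = (1/3.90 − 1/4.31)/(4πk) = 0.02439/(4π·0.0681) = 0.02850 K/W
  R_phenolic foam = (1/4.31 − 1/4.54)/(4πk) = 0.01175/(4π·0.0203) = 0.04608 K/W
ΣR = 0.07458 K/W
ΔT = Q·ΣR = 525 × 0.07458 = 39.15 K
Heat flows outward, so T_out = T_in − ΔT = 48 − 39.15 = 8.85 °C

T_out = 8.85 °C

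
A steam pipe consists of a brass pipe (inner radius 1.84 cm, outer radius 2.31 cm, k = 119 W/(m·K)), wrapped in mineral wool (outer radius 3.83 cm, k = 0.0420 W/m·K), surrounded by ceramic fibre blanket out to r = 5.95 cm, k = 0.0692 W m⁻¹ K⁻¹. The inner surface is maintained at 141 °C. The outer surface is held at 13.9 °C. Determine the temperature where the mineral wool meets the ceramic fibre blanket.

T = 57.9 °C

Resistance network (inner→outer):
  R'_brass = ln(0.0231/0.0184)/(2πk) = 0.2275/(2π·119) = 3.042×10^-4 m·K/W
  R'_mineral wool = ln(0.0383/0.0231)/(2πk) = 0.5056/(2π·0.0420) = 1.916 m·K/W
  R'_ceramic fibre blanket = ln(0.0595/0.0383)/(2πk) = 0.4405/(2π·0.0692) = 1.013 m·K/W
ΣR = 3.042×10^-4 + 1.916 + 1.013 = 2.929 m·K/W
Q' = ΔT/ΣR = (141 °C − 13.9 °C)/2.929 = 43.39 W/m
From the inner boundary to the mineral wool/ceramic fibre blanket interface, ΣR_partial = 1.916 m·K/W.
T_interface = T_in − Q'·ΣR_partial = 141 °C − (43.39)(1.916) = 57.9 °C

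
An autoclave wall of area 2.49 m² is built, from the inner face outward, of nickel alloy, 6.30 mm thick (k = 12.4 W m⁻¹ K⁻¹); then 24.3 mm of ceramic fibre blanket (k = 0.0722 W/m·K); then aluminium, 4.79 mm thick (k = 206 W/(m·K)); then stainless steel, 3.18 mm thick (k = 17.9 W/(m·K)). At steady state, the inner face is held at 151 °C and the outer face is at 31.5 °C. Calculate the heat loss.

Q = 882 W

Series thermal resistances, inner to outer:
  R_nickel alloy = L/(kA) = 0.00630/(12.4·2.49) = 2.040×10^-4 K/W
  R_ceramic fibre blanket = L/(kA) = 0.0243/(0.0722·2.49) = 0.1352 K/W
  R_aluminium = L/(kA) = 0.00479/(206·2.49) = 9.338×10^-6 K/W
  R_stainless steel = L/(kA) = 0.00318/(17.9·2.49) = 7.135×10^-5 K/W
ΣR = 2.040×10^-4 + 0.1352 + 9.338×10^-6 + 7.135×10^-5 = 0.1355 K/W
Q = ΔT/ΣR = (151 °C − 31.5 °C)/0.1355 = 882 W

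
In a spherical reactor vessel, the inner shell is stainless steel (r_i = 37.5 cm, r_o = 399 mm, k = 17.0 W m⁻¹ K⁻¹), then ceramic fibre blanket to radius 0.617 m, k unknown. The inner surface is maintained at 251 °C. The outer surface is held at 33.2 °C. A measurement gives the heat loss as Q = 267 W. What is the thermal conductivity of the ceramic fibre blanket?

ΣR = ΔT/Q = |251 − 33.2|/267 = 0.8157 K/W
Known resistances:
  R_stainless steel = (1/0.375 − 1/0.399)/(4πk) = 0.1604/(4π·17.0) = 7.508×10^-4 K/W
R_ceramic fibre blanket = ΣR − ΣR_known = 0.8157 − 7.508×10^-4 = 0.8149 K/W
(1/r₁−1/r₂)/(4πk) = 0.8149 ⇒ k = 0.8855/(4π·0.8149) = 0.0865 W/m·K

k = 0.0865 W/m·K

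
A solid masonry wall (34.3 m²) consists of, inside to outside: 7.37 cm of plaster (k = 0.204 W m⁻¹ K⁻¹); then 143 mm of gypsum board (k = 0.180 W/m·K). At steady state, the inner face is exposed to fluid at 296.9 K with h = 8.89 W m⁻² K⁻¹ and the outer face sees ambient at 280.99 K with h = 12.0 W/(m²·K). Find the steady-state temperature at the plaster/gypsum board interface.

T = 291.3 K

Series thermal resistances, inner to outer:
  R_conv,in = 1/(hA) = 1/(8.89·34.3) = 0.003279 K/W
  R_plaster = L/(kA) = 0.0737/(0.204·34.3) = 0.01053 K/W
  R_gypsum board = L/(kA) = 0.143/(0.180·34.3) = 0.02316 K/W
  R_conv,out = 1/(hA) = 1/(12.0·34.3) = 0.002430 K/W
ΣR = 0.003279 + 0.01053 + 0.02316 + 0.002430 = 0.03940 K/W
Q = ΔT/ΣR = (296.9 K − 280.99 K)/0.03940 = 403.8 W
From the inner boundary to the plaster/gypsum board interface, ΣR_partial = 0.01381 K/W.
T_interface = T_in − Q·ΣR_partial = 296.9 K − (403.8)(0.01381) = 291.3 K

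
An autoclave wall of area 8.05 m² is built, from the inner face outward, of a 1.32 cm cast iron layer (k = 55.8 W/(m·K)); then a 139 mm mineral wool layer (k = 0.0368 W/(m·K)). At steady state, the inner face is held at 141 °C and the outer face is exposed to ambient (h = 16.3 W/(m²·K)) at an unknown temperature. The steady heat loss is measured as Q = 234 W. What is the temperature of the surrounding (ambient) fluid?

T_out = 29.4 °C

Series resistances:
  R_cast iron = L/(kA) = 0.0132/(55.8·8.05) = 2.939×10^-5 K/W
  R_mineral wool = L/(kA) = 0.139/(0.0368·8.05) = 0.4692 K/W
  R_conv,out = 1/(hA) = 1/(16.3·8.05) = 0.007621 K/W
ΣR = 0.4769 K/W
ΔT = Q·ΣR = 234 × 0.4769 = 111.6 K
Heat flows outward, so T_out = T_in − ΔT = 141 − 111.6 = 29.4 °C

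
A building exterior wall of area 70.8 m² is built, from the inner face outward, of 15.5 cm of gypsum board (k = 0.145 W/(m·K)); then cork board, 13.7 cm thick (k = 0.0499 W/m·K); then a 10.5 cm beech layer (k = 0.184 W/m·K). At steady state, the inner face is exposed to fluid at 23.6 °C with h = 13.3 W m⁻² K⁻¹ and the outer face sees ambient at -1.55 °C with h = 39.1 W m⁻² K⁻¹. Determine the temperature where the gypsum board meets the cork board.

Series thermal resistances, inner to outer:
  R_conv,in = 1/(hA) = 1/(13.3·70.8) = 0.001062 K/W
  R_gypsum board = L/(kA) = 0.155/(0.145·70.8) = 0.01510 K/W
  R_cork board = L/(kA) = 0.137/(0.0499·70.8) = 0.03878 K/W
  R_beech = L/(kA) = 0.105/(0.184·70.8) = 0.008060 K/W
  R_conv,out = 1/(hA) = 1/(39.1·70.8) = 3.612×10^-4 K/W
ΣR = 0.001062 + 0.01510 + 0.03878 + 0.008060 + 3.612×10^-4 = 0.06336 K/W
Q = ΔT/ΣR = (23.6 °C − -1.55 °C)/0.06336 = 396.9 W
From the inner boundary to the gypsum board/cork board interface, ΣR_partial = 0.01616 K/W.
T_interface = T_in − Q·ΣR_partial = 23.6 °C − (396.9)(0.01616) = 17.2 °C

T = 17.2 °C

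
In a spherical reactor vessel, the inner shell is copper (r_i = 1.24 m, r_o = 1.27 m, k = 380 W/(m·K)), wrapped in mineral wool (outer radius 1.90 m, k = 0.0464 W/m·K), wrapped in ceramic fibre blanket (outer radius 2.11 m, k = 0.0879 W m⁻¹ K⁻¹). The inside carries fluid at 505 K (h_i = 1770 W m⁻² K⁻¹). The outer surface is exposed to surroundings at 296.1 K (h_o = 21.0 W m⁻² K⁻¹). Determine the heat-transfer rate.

Q = 421 W

Treat each layer as a resistance in series:
  R_conv,in = 1/(4πr²h) = 1/(4π·1.24²·1770) = 2.924×10^-5 K/W
  R_copper = (1/1.24 − 1/1.27)/(4πk) = 0.01905/(4π·380) = 3.989×10^-6 K/W
  R_mineral wool = (1/1.27 − 1/1.90)/(4πk) = 0.2611/(4π·0.0464) = 0.4478 K/W
  R_ceramic fibre blanket = (1/1.90 − 1/2.11)/(4πk) = 0.05238/(4π·0.0879) = 0.04742 K/W
  R_conv,out = 1/(4πr²h) = 1/(4π·2.11²·21.0) = 8.511×10^-4 K/W
ΣR = 2.924×10^-5 + 3.989×10^-6 + 0.4478 + 0.04742 + 8.511×10^-4 = 0.4961 K/W
Q = ΔT/ΣR = (505 K − 296.1 K)/0.4961 = 421 W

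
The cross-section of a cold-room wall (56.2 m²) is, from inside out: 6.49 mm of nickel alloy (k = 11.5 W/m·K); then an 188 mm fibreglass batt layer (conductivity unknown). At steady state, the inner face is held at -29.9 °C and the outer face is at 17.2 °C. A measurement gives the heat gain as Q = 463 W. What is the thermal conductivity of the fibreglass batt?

ΣR = ΔT/Q = |-29.9 − 17.2|/463 = 0.1017 K/W
Known resistances:
  R_nickel alloy = L/(kA) = 0.00649/(11.5·56.2) = 1.004×10^-5 K/W
R_fibreglass batt = ΣR − ΣR_known = 0.1017 − 1.004×10^-5 = 0.1017 K/W
L/(kA) = 0.1017 ⇒ k = 0.188/(0.1017·56.2) = 0.0329 W/m·K

k = 0.0329 W/m·K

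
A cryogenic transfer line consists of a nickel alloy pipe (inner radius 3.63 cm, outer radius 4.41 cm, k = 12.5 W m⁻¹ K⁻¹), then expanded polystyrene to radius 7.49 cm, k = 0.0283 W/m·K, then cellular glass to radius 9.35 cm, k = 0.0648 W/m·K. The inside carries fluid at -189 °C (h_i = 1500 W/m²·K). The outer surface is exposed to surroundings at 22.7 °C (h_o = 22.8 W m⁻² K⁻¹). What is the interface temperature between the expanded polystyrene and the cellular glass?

T = -13.7 °C

Treat each layer as a resistance in series:
  R'_conv,in = 1/(2πr h) = 1/(2π·0.0363·1500) = 0.002923 m·K/W
  R'_nickel alloy = ln(0.0441/0.0363)/(2πk) = 0.1946/(2π·12.5) = 0.002478 m·K/W
  R'_expanded polystyrene = ln(0.0749/0.0441)/(2πk) = 0.5297/(2π·0.0283) = 2.979 m·K/W
  R'_cellular glass = ln(0.0935/0.0749)/(2πk) = 0.2218/(2π·0.0648) = 0.5448 m·K/W
  R'_conv,out = 1/(2πr h) = 1/(2π·0.0935·22.8) = 0.07466 m·K/W
ΣR = 0.002923 + 0.002478 + 2.979 + 0.5448 + 0.07466 = 3.604 m·K/W
Q' = ΔT/ΣR = (-189 °C − 22.7 °C)/3.604 = -58.74 W/m
From the inner boundary to the expanded polystyrene/cellular glass interface, ΣR_partial = 2.984 m·K/W.
T_interface = T_in − Q'·ΣR_partial = -189 °C − (-58.74)(2.984) = -13.7 °C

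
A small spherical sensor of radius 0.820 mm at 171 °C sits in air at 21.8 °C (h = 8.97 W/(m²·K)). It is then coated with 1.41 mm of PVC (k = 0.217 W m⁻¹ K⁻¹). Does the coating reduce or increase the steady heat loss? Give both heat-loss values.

Critical radius for a sphere: r_cr = 2k/h = 0.0484 m = 4.84 cm.
Outer radius after coating: r₂ = 8.20×10^-4 + 0.00141 = 0.002230 m.
Since r₁ < r_cr and r₂ ≤ r_cr, the coating moves toward the maximum at r_cr — heat loss rises.
Bare: R = 1/(4πr₁²h) = 13190 K/W; Q = 149.2/13190 = 0.0113 W.
Coated: R = R_cond + R_conv = 2067 K/W; Q = 149.2/2067 = 0.0722 W.

increases: 0.0113 → 0.0722 W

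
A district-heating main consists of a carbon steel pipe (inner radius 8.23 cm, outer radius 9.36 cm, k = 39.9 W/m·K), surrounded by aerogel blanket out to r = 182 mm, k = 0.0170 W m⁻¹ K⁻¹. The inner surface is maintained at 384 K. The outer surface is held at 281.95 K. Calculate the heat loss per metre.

Series thermal resistances, inner to outer:
  R'_carbon steel = ln(0.0936/0.0823)/(2πk) = 0.1287/(2π·39.9) = 5.132×10^-4 m·K/W
  R'_aerogel blanket = ln(0.182/0.0936)/(2πk) = 0.6650/(2π·0.0170) = 6.226 m·K/W
ΣR = 5.132×10^-4 + 6.226 = 6.227 m·K/W
Q' = ΔT/ΣR = (384 K − 281.95 K)/6.227 = 16.4 W/m

Q' = 16.4 W/m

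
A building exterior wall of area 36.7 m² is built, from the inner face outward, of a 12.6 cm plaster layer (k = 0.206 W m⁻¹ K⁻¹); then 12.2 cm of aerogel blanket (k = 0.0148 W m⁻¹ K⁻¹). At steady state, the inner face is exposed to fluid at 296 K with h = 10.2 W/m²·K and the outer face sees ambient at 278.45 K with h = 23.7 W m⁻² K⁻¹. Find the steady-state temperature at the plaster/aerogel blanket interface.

Treat each layer as a resistance in series:
  R_conv,in = 1/(hA) = 1/(10.2·36.7) = 0.002671 K/W
  R_plaster = L/(kA) = 0.126/(0.206·36.7) = 0.01667 K/W
  R_aerogel blanket = L/(kA) = 0.122/(0.0148·36.7) = 0.2246 K/W
  R_conv,out = 1/(hA) = 1/(23.7·36.7) = 0.001150 K/W
ΣR = 0.002671 + 0.01667 + 0.2246 + 0.001150 = 0.2451 K/W
Q = ΔT/ΣR = (296 K − 278.45 K)/0.2451 = 71.60 W
From the inner boundary to the plaster/aerogel blanket interface, ΣR_partial = 0.01934 K/W.
T_interface = T_in − Q·ΣR_partial = 296 K − (71.60)(0.01934) = 294.6 K

T = 294.6 K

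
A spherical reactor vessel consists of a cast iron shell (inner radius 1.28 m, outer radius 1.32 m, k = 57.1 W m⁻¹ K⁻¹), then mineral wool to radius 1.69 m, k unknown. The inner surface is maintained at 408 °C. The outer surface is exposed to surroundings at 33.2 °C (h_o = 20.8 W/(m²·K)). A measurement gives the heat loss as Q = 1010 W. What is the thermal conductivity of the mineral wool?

ΣR = ΔT/Q = |408 − 33.2|/1010 = 0.3711 K/W
Known resistances:
  R_cast iron = (1/1.28 − 1/1.32)/(4πk) = 0.02367/(4π·57.1) = 3.299×10^-5 K/W
  R_conv,out = 1/(4πr²h) = 1/(4π·1.69²·20.8) = 0.001340 K/W
R_mineral wool = ΣR − ΣR_known = 0.3711 − 0.001373 = 0.3697 K/W
(1/r₁−1/r₂)/(4πk) = 0.3697 ⇒ k = 0.1659/(4π·0.3697) = 0.0357 W/m·K

k = 0.0357 W/m·K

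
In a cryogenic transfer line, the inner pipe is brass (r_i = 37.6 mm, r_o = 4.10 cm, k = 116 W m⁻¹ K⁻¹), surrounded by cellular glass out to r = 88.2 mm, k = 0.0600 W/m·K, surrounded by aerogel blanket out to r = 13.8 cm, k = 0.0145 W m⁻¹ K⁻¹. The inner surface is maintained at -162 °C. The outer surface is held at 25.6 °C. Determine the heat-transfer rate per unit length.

Resistance network (inner→outer):
  R'_brass = ln(0.0410/0.0376)/(2πk) = 0.08657/(2π·116) = 1.188×10^-4 m·K/W
  R'_cellular glass = ln(0.0882/0.0410)/(2πk) = 0.7660/(2π·0.0600) = 2.032 m·K/W
  R'_aerogel blanket = ln(0.138/0.0882)/(2πk) = 0.4476/(2π·0.0145) = 4.913 m·K/W
ΣR = 1.188×10^-4 + 2.032 + 4.913 = 6.945 m·K/W
Q' = ΔT/ΣR = (-162 °C − 25.6 °C)/6.945 = -27.0 W/m
(Negative Q' ⇒ heat flows inward; heat gain = 27.0 W/m.)

Q' = 27.0 W/m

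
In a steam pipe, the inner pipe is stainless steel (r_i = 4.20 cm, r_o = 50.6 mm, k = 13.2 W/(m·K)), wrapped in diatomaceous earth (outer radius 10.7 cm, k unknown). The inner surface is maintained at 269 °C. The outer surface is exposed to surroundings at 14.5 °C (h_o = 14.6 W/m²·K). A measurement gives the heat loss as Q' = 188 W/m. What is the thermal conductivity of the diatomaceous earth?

ΣR = ΔT/Q' = |269 − 14.5|/188 = 1.354 m·K/W
Known resistances:
  R'_stainless steel = ln(0.0506/0.0420)/(2πk) = 0.1863/(2π·13.2) = 0.002246 m·K/W
  R'_conv,out = 1/(2πr h) = 1/(2π·0.107·14.6) = 0.1019 m·K/W
R_diatomaceous earth = ΣR − ΣR_known = 1.354 − 0.1041 = 1.250 m·K/W
ln(r₂/r₁)/(2πk) = 1.250 ⇒ k = 0.7489/(2π·1.250) = 0.0954 W/m·K

k = 0.0954 W/m·K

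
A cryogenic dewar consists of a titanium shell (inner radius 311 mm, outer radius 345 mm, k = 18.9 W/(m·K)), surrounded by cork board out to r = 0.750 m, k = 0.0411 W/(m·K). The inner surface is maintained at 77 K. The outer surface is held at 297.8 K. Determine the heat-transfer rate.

Q = 72.8 W

Series thermal resistances, inner to outer:
  R_titanium = (1/0.311 − 1/0.345)/(4πk) = 0.3169/(4π·18.9) = 0.001334 K/W
  R_cork board = (1/0.345 − 1/0.750)/(4πk) = 1.565/(4π·0.0411) = 3.031 K/W
ΣR = 0.001334 + 3.031 = 3.032 K/W
Q = ΔT/ΣR = (77 K − 297.8 K)/3.032 = -72.8 W
(Negative Q ⇒ heat flows inward; heat gain = 72.8 W.)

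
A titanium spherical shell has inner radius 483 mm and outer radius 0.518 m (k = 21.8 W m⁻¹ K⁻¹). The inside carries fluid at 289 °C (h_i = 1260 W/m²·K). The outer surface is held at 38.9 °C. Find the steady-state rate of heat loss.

Resistance network (inner→outer):
  R_conv,in = 1/(4πr²h) = 1/(4π·0.483²·1260) = 2.707×10^-4 K/W
  R_titanium = (1/0.483 − 1/0.518)/(4πk) = 0.1399/(4π·21.8) = 5.107×10^-4 K/W
ΣR = 2.707×10^-4 + 5.107×10^-4 = 7.814×10^-4 K/W
Q = ΔT/ΣR = (289 °C − 38.9 °C)/7.814×10^-4 = 3.20×10^5 W

Q = 320 kW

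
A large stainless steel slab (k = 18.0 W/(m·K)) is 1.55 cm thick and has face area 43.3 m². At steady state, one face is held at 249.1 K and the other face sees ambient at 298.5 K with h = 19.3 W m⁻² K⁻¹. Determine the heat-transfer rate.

Resistance network (inner→outer):
  R_stainless steel = L/(kA) = 0.0155/(18.0·43.3) = 1.989×10^-5 K/W
  R_conv,out = 1/(hA) = 1/(19.3·43.3) = 0.001197 K/W
ΣR = 1.989×10^-5 + 0.001197 = 0.001217 K/W
Q = ΔT/ΣR = (249.1 K − 298.5 K)/0.001217 = -40600 W
(Negative Q ⇒ heat flows inward; heat gain = 40600 W.)

Q = 40.6 kW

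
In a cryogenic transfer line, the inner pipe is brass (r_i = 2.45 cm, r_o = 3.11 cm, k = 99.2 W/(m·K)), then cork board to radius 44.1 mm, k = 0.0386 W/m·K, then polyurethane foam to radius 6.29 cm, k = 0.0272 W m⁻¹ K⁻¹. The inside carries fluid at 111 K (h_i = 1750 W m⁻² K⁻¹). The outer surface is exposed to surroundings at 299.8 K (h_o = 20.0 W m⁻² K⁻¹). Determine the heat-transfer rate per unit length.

Q' = 51.7 W/m

Series thermal resistances, inner to outer:
  R'_conv,in = 1/(2πr h) = 1/(2π·0.0245·1750) = 0.003712 m·K/W
  R'_brass = ln(0.0311/0.0245)/(2πk) = 0.2385/(2π·99.2) = 3.827×10^-4 m·K/W
  R'_cork board = ln(0.0441/0.0311)/(2πk) = 0.3493/(2π·0.0386) = 1.440 m·K/W
  R'_polyurethane foam = ln(0.0629/0.0441)/(2πk) = 0.3551/(2π·0.0272) = 2.078 m·K/W
  R'_conv,out = 1/(2πr h) = 1/(2π·0.0629·20.0) = 0.1265 m·K/W
ΣR = 0.003712 + 3.827×10^-4 + 1.440 + 2.078 + 0.1265 = 3.649 m·K/W
Q' = ΔT/ΣR = (111 K − 299.8 K)/3.649 = -51.7 W/m
(Negative Q' ⇒ heat flows inward; heat gain = 51.7 W/m.)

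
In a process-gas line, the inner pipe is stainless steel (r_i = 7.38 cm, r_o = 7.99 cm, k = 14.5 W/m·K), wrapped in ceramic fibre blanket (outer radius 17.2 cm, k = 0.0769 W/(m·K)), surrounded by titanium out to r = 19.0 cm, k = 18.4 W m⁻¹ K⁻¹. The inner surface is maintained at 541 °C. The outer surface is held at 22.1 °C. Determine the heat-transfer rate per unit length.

Resistance network (inner→outer):
  R'_stainless steel = ln(0.0799/0.0738)/(2πk) = 0.07942/(2π·14.5) = 8.717×10^-4 m·K/W
  R'_ceramic fibre blanket = ln(0.172/0.0799)/(2πk) = 0.7667/(2π·0.0769) = 1.587 m·K/W
  R'_titanium = ln(0.190/0.172)/(2πk) = 0.09953/(2π·18.4) = 8.609×10^-4 m·K/W
ΣR = 8.717×10^-4 + 1.587 + 8.609×10^-4 = 1.589 m·K/W
Q' = ΔT/ΣR = (541 °C − 22.1 °C)/1.589 = 327 W/m

Q' = 327 W/m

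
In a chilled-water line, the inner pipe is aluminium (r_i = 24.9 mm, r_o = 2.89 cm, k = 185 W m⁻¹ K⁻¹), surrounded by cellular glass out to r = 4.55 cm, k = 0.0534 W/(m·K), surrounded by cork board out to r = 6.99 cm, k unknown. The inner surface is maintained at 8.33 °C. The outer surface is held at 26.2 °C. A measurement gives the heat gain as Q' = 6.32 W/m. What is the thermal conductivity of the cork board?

k = 0.0463 W/m·K

ΣR = ΔT/Q' = |8.33 − 26.2|/6.32 = 2.828 m·K/W
Known resistances:
  R'_aluminium = ln(0.0289/0.0249)/(2πk) = 0.1490/(2π·185) = 1.282×10^-4 m·K/W
  R'_cellular glass = ln(0.0455/0.0289)/(2πk) = 0.4539/(2π·0.0534) = 1.353 m·K/W
R_cork board = ΣR − ΣR_known = 2.828 − 1.353 = 1.475 m·K/W
ln(r₂/r₁)/(2πk) = 1.475 ⇒ k = 0.4294/(2π·1.475) = 0.0463 W/m·K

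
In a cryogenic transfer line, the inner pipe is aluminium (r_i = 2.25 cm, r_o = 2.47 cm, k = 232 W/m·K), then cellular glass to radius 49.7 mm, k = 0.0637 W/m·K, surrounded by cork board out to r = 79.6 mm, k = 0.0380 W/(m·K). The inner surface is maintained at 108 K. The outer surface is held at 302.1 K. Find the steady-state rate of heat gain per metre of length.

Resistance network (inner→outer):
  R'_aluminium = ln(0.0247/0.0225)/(2πk) = 0.09329/(2π·232) = 6.400×10^-5 m·K/W
  R'_cellular glass = ln(0.0497/0.0247)/(2πk) = 0.6992/(2π·0.0637) = 1.747 m·K/W
  R'_cork board = ln(0.0796/0.0497)/(2πk) = 0.4710/(2π·0.0380) = 1.973 m·K/W
ΣR = 6.400×10^-5 + 1.747 + 1.973 = 3.720 m·K/W
Q' = ΔT/ΣR = (108 K − 302.1 K)/3.720 = -52.2 W/m
(Negative Q' ⇒ heat flows inward; heat gain = 52.2 W/m.)

Q' = 52.2 W/m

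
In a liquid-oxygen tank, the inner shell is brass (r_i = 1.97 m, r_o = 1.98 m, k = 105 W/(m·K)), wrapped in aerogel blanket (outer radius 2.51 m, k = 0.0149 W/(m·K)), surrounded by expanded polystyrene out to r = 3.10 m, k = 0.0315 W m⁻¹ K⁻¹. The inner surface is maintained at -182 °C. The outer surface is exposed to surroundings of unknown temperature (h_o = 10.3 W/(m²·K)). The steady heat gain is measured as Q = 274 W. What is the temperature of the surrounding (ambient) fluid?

Series resistances:
  R_brass = (1/1.97 − 1/1.98)/(4πk) = 0.002564/(4π·105) = 1.943×10^-6 K/W
  R_aerogel blanket = (1/1.98 − 1/2.51)/(4πk) = 0.1066/(4π·0.0149) = 0.5696 K/W
  R_expanded polystyrene = (1/2.51 − 1/3.10)/(4πk) = 0.07583/(4π·0.0315) = 0.1916 K/W
  R_conv,out = 1/(4πr²h) = 1/(4π·3.10²·10.3) = 8.040×10^-4 K/W
ΣR = 0.7619 K/W
ΔT = Q·ΣR = 274 × 0.7619 = 208.8 K
Heat flows inward, so T_out = T_in + ΔT = -182 + 208.8 = 26.8 °C

T_out = 26.8 °C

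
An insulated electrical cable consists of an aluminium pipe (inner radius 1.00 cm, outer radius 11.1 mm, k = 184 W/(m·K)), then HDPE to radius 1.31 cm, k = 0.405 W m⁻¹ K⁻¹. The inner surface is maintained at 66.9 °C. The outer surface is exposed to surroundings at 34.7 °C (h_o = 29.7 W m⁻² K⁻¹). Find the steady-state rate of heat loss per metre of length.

Resistance network (inner→outer):
  R'_aluminium = ln(0.0111/0.0100)/(2πk) = 0.1044/(2π·184) = 9.027×10^-5 m·K/W
  R'_HDPE = ln(0.0131/0.0111)/(2πk) = 0.1657/(2π·0.405) = 0.06510 m·K/W
  R'_conv,out = 1/(2πr h) = 1/(2π·0.0131·29.7) = 0.4091 m·K/W
ΣR = 9.027×10^-5 + 0.06510 + 0.4091 = 0.4743 m·K/W
Q' = ΔT/ΣR = (66.9 °C − 34.7 °C)/0.4743 = 67.9 W/m

Q' = 67.9 W/m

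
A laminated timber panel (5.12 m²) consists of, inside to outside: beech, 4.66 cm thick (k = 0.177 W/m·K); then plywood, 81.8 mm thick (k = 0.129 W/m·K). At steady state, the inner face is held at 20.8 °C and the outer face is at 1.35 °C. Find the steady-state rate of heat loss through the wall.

Series thermal resistances, inner to outer:
  R_beech = L/(kA) = 0.0466/(0.177·5.12) = 0.05142 K/W
  R_plywood = L/(kA) = 0.0818/(0.129·5.12) = 0.1238 K/W
ΣR = 0.05142 + 0.1238 = 0.1752 K/W
Q = ΔT/ΣR = (20.8 °C − 1.35 °C)/0.1752 = 111 W

Q = 111 W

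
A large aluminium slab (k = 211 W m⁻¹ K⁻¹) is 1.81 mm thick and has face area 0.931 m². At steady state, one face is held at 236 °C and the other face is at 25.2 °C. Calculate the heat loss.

Q = kA·ΔT/L = 211 × 0.931 × |236 °C − 25.2 °C| / 0.00181 = 2.29×10^7 W

Q = 2.29×10^7 W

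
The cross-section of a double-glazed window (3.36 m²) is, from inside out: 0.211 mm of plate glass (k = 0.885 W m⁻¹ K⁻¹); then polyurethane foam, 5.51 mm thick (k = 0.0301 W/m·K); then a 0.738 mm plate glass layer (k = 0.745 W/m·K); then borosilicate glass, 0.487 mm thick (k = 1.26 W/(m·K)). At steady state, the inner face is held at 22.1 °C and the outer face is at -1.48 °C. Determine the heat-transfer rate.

Q = 429 W

Resistance network (inner→outer):
  R_plate glass = L/(kA) = 2.11×10^-4/(0.885·3.36) = 7.096×10^-5 K/W
  R_polyurethane foam = L/(kA) = 0.00551/(0.0301·3.36) = 0.05448 K/W
  R_plate glass = L/(kA) = 7.38×10^-4/(0.745·3.36) = 2.948×10^-4 K/W
  R_borosilicate glass = L/(kA) = 4.87×10^-4/(1.26·3.36) = 1.150×10^-4 K/W
ΣR = 7.096×10^-5 + 0.05448 + 2.948×10^-4 + 1.150×10^-4 = 0.05496 K/W
Q = ΔT/ΣR = (22.1 °C − -1.48 °C)/0.05496 = 429 W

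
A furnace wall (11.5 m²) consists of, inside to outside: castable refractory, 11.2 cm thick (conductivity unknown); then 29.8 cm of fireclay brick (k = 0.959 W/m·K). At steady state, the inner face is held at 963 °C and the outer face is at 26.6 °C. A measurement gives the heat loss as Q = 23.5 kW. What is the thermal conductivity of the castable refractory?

ΣR = ΔT/Q = |963 − 26.6|/23500 = 0.03985 K/W
Known resistances:
  R_fireclay brick = L/(kA) = 0.298/(0.959·11.5) = 0.02702 K/W
R_castable refractory = ΣR − ΣR_known = 0.03985 − 0.02702 = 0.01283 K/W
L/(kA) = 0.01283 ⇒ k = 0.112/(0.01283·11.5) = 0.759 W/m·K

k = 0.759 W/m·K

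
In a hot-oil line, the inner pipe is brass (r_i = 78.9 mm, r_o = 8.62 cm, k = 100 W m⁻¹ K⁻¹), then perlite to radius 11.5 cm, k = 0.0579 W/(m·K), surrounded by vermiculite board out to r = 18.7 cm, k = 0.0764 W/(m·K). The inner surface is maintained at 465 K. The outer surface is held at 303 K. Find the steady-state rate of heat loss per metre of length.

Series thermal resistances, inner to outer:
  R'_brass = ln(0.0862/0.0789)/(2πk) = 0.08849/(2π·100) = 1.408×10^-4 m·K/W
  R'_perlite = ln(0.115/0.0862)/(2πk) = 0.2883/(2π·0.0579) = 0.7924 m·K/W
  R'_vermiculite board = ln(0.187/0.115)/(2πk) = 0.4862/(2π·0.0764) = 1.013 m·K/W
ΣR = 1.408×10^-4 + 0.7924 + 1.013 = 1.806 m·K/W
Q' = ΔT/ΣR = (465 K − 303 K)/1.806 = 89.7 W/m

Q' = 89.7 W/m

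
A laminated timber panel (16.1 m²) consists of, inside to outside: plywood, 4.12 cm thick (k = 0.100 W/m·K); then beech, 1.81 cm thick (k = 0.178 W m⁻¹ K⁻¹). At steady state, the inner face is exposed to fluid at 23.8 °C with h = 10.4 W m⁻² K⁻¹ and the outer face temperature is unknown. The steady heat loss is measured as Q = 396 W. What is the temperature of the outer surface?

T_out = 8.80 °C

Series resistances:
  R_conv,in = 1/(hA) = 1/(10.4·16.1) = 0.005972 K/W
  R_plywood = L/(kA) = 0.0412/(0.100·16.1) = 0.02559 K/W
  R_beech = L/(kA) = 0.0181/(0.178·16.1) = 0.006316 K/W
ΣR = 0.03788 K/W
ΔT = Q·ΣR = 396 × 0.03788 = 15.00 K
Heat flows outward, so T_out = T_in − ΔT = 23.8 − 15.00 = 8.80 °C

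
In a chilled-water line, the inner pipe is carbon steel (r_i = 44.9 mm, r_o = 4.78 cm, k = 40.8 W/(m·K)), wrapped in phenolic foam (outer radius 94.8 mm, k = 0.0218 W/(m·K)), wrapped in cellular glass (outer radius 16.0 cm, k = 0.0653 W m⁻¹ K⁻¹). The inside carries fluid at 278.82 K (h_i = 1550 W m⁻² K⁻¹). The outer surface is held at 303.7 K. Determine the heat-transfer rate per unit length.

Q' = 3.96 W/m

Treat each layer as a resistance in series:
  R'_conv,in = 1/(2πr h) = 1/(2π·0.0449·1550) = 0.002287 m·K/W
  R'_carbon steel = ln(0.0478/0.0449)/(2πk) = 0.06259/(2π·40.8) = 2.441×10^-4 m·K/W
  R'_phenolic foam = ln(0.0948/0.0478)/(2πk) = 0.6847/(2π·0.0218) = 4.999 m·K/W
  R'_cellular glass = ln(0.160/0.0948)/(2πk) = 0.5234/(2π·0.0653) = 1.276 m·K/W
ΣR = 0.002287 + 2.441×10^-4 + 4.999 + 1.276 = 6.278 m·K/W
Q' = ΔT/ΣR = (278.82 K − 303.7 K)/6.278 = -3.96 W/m
(Negative Q' ⇒ heat flows inward; heat gain = 3.96 W/m.)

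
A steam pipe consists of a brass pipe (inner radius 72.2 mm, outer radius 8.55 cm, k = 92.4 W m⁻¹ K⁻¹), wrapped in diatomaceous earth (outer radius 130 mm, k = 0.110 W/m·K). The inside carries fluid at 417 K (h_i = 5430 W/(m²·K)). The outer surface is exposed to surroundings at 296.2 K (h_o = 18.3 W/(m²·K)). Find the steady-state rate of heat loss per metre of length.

Q' = 179 W/m

Resistance network (inner→outer):
  R'_conv,in = 1/(2πr h) = 1/(2π·0.0722·5430) = 4.060×10^-4 m·K/W
  R'_brass = ln(0.0855/0.0722)/(2πk) = 0.1691/(2π·92.4) = 2.912×10^-4 m·K/W
  R'_diatomaceous earth = ln(0.130/0.0855)/(2πk) = 0.4190/(2π·0.110) = 0.6063 m·K/W
  R'_conv,out = 1/(2πr h) = 1/(2π·0.130·18.3) = 0.06690 m·K/W
ΣR = 4.060×10^-4 + 2.912×10^-4 + 0.6063 + 0.06690 = 0.6739 m·K/W
Q' = ΔT/ΣR = (417 K − 296.2 K)/0.6739 = 179 W/m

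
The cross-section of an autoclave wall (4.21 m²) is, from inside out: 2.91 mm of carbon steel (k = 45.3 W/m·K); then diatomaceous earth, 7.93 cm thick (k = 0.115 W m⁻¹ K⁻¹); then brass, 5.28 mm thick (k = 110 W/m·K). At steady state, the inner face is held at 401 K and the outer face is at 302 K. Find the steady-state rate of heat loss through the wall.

Q = 604 W

Treat each layer as a resistance in series:
  R_carbon steel = L/(kA) = 0.00291/(45.3·4.21) = 1.526×10^-5 K/W
  R_diatomaceous earth = L/(kA) = 0.0793/(0.115·4.21) = 0.1638 K/W
  R_brass = L/(kA) = 0.00528/(110·4.21) = 1.140×10^-5 K/W
ΣR = 1.526×10^-5 + 0.1638 + 1.140×10^-5 = 0.1638 K/W
Q = ΔT/ΣR = (401 K − 302 K)/0.1638 = 604 W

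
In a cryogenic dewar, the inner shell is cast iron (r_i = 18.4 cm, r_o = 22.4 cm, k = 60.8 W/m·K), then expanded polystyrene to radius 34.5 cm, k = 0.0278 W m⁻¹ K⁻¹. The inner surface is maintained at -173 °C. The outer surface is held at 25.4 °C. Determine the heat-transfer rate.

Q = 44.3 W

Series thermal resistances, inner to outer:
  R_cast iron = (1/0.184 − 1/0.224)/(4πk) = 0.9705/(4π·60.8) = 0.001270 K/W
  R_expanded polystyrene = (1/0.224 − 1/0.345)/(4πk) = 1.566/(4π·0.0278) = 4.482 K/W
ΣR = 0.001270 + 4.482 = 4.483 K/W
Q = ΔT/ΣR = (-173 °C − 25.4 °C)/4.483 = -44.3 W
(Negative Q ⇒ heat flows inward; heat gain = 44.3 W.)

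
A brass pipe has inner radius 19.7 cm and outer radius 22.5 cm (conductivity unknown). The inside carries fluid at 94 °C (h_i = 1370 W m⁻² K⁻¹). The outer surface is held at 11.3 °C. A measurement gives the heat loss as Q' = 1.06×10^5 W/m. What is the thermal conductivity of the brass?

ΣR = ΔT/Q' = |94 − 11.3|/1.06×10^5 = 7.802×10^-4 m·K/W
Known resistances:
  R'_conv,in = 1/(2πr h) = 1/(2π·0.197·1370) = 5.897×10^-4 m·K/W
R_brass = ΣR − ΣR_known = 7.802×10^-4 − 5.897×10^-4 = 1.905×10^-4 m·K/W
ln(r₂/r₁)/(2πk) = 1.905×10^-4 ⇒ k = 0.1329/(2π·1.905×10^-4) = 111 W/m·K

k = 111 W/m·K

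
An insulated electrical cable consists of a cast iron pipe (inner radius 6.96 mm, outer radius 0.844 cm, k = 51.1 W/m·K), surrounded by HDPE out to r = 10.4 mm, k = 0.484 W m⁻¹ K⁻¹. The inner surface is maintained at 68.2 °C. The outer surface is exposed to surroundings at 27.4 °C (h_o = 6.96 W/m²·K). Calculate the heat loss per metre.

Series thermal resistances, inner to outer:
  R'_cast iron = ln(0.00844/0.00696)/(2πk) = 0.1928/(2π·51.1) = 6.005×10^-4 m·K/W
  R'_HDPE = ln(0.0104/0.00844)/(2πk) = 0.2088/(2π·0.484) = 0.06867 m·K/W
  R'_conv,out = 1/(2πr h) = 1/(2π·0.0104·6.96) = 2.199 m·K/W
ΣR = 6.005×10^-4 + 0.06867 + 2.199 = 2.268 m·K/W
Q' = ΔT/ΣR = (68.2 °C − 27.4 °C)/2.268 = 18.0 W/m

Q' = 18.0 W/m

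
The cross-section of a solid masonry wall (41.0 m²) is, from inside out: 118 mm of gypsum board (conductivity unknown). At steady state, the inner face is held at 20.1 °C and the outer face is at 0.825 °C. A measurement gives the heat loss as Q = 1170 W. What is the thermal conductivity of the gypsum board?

ΣR = ΔT/Q = |20.1 − 0.825|/1170 = 0.01647 K/W
L/(kA) = 0.01647 ⇒ k = 0.118/(0.01647·41.0) = 0.175 W/m·K

k = 0.175 W/m·K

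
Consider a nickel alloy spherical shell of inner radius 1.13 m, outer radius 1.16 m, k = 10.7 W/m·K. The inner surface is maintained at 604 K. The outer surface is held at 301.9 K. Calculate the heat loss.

Q = 1.77×10^6 W

Q = 4πk·ΔT/(1/r₁ − 1/r₂) = 4π × 10.7 × 302.1 / (1/1.13 − 1/1.16) = 1.77×10^6 W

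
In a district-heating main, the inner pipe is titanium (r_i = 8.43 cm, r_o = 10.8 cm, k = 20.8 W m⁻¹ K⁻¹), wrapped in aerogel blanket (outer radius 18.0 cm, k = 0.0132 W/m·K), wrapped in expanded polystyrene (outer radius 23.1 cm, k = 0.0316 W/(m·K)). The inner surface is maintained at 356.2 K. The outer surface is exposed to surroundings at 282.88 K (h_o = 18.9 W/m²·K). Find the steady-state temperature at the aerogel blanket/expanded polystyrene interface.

T = 295.6 K

Treat each layer as a resistance in series:
  R'_titanium = ln(0.108/0.0843)/(2πk) = 0.2477/(2π·20.8) = 0.001896 m·K/W
  R'_aerogel blanket = ln(0.180/0.108)/(2πk) = 0.5108/(2π·0.0132) = 6.159 m·K/W
  R'_expanded polystyrene = ln(0.231/0.180)/(2πk) = 0.2495/(2π·0.0316) = 1.256 m·K/W
  R'_conv,out = 1/(2πr h) = 1/(2π·0.231·18.9) = 0.03645 m·K/W
ΣR = 0.001896 + 6.159 + 1.256 + 0.03645 = 7.453 m·K/W
Q' = ΔT/ΣR = (356.2 K − 282.88 K)/7.453 = 9.838 W/m
From the inner boundary to the aerogel blanket/expanded polystyrene interface, ΣR_partial = 6.161 m·K/W.
T_interface = T_in − Q'·ΣR_partial = 356.2 K − (9.838)(6.161) = 295.6 K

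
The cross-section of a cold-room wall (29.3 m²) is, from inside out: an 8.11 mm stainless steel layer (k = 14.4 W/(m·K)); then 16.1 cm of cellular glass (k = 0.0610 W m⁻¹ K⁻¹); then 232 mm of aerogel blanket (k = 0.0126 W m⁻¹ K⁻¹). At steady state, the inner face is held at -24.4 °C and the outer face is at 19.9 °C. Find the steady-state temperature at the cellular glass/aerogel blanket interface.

T = -18.8 °C

Treat each layer as a resistance in series:
  R_stainless steel = L/(kA) = 0.00811/(14.4·29.3) = 1.922×10^-5 K/W
  R_cellular glass = L/(kA) = 0.161/(0.0610·29.3) = 0.09008 K/W
  R_aerogel blanket = L/(kA) = 0.232/(0.0126·29.3) = 0.6284 K/W
ΣR = 1.922×10^-5 + 0.09008 + 0.6284 = 0.7185 K/W
Q = ΔT/ΣR = (-24.4 °C − 19.9 °C)/0.7185 = -61.66 W
From the inner boundary to the cellular glass/aerogel blanket interface, ΣR_partial = 0.09010 K/W.
T_interface = T_in − Q·ΣR_partial = -24.4 °C − (-61.66)(0.09010) = -18.8 °C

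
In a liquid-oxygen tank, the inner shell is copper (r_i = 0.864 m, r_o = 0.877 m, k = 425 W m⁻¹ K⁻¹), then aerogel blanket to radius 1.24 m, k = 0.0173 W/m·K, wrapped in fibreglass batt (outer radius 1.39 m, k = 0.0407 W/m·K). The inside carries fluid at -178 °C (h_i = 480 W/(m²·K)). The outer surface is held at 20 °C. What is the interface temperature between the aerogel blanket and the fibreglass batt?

T = 0.2 °C

Resistance network (inner→outer):
  R_conv,in = 1/(4πr²h) = 1/(4π·0.864²·480) = 2.221×10^-4 K/W
  R_copper = (1/0.864 − 1/0.877)/(4πk) = 0.01716/(4π·425) = 3.212×10^-6 K/W
  R_aerogel blanket = (1/0.877 − 1/1.24)/(4πk) = 0.3338/(4π·0.0173) = 1.535 K/W
  R_fibreglass batt = (1/1.24 − 1/1.39)/(4πk) = 0.08703/(4π·0.0407) = 0.1702 K/W
ΣR = 2.221×10^-4 + 3.212×10^-6 + 1.535 + 0.1702 = 1.705 K/W
Q = ΔT/ΣR = (-178 °C − 20 °C)/1.705 = -116.1 W
From the inner boundary to the aerogel blanket/fibreglass batt interface, ΣR_partial = 1.535 K/W.
T_interface = T_in − Q·ΣR_partial = -178 °C − (-116.1)(1.535) = 0.2 °C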